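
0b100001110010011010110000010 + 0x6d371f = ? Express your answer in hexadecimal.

0x4a66ca1

0b100001110010011010110000010 = 0x4393582 in hexadecimal.
Add column by column in base 16, right to left:
  2+f = 1 carry 1
  8+1+1 = a
  5+7 = c
  3+3 = 6
  9+d = 6 carry 1
  3+6+1 = a
  4+0 = 4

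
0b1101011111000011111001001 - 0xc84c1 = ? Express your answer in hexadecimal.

0x1a30308

0b1101011111000011111001001 = 0x1af87c9 in hexadecimal.
Subtract column by column in base 16:
  9-1 → 8
  c-c → 0
  7-4 → 3
  8-8 → 0
  f-c → 3
  a-0 → a
  1-0 → 1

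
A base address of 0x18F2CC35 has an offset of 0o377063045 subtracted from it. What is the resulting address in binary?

0b10100111101100110011000010000

0x18F2CC35 = 0b11000111100101100110000110101 in binary.
0o377063045 = 0b11111111000110011000100101 in binary.
Subtract column by column in base 2:
  1-1 → 0
  0-0 → 0
  1-1 → 0
  0-0 → 0
  1-0 → 1
  1-1 → 0
  0-0 → 0
  0-0 → 0
  0-0 → 0
  0-1 → 1 (borrow)
  1-1-1 → 1 (borrow)
  1-0-1 → 0
  0-0 → 0
  0-1 → 1 (borrow)
  1-1-1 → 1 (borrow)
  1-0-1 → 0
  0-0 → 0
  1-0 → 1
  0-1 → 1 (borrow)
  0-1-1 → 0 (borrow)
  1-1-1 → 1 (borrow)
  1-1-1 → 1 (borrow)
  1-1-1 → 1 (borrow)
  1-1-1 → 1 (borrow)
  0-1-1 → 0 (borrow)
  0-1-1 → 0 (borrow)
  0-0-1 → 1 (borrow)
  1-0-1 → 0
  1-0 → 1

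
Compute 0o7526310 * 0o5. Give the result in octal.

0o46257750

Multiply each base-8 digit by 5, carrying:
  0×5 = 0 → write 0
  1×5 = 5 → write 5
  3×5 = 15 → write 7 carry 1
  6×5+1 = 31 → write 7 carry 3
  2×5+3 = 13 → write 5 carry 1
  5×5+1 = 26 → write 2 carry 3
  7×5+3 = 38 → write 6 carry 4
  remaining carry: 4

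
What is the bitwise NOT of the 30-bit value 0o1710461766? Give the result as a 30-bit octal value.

0o6067316011

Each oct digit d becomes 7−d:
  1→6, 7→0, 1→6, 0→7, 4→3, 6→1, 1→6, 7→0, 6→1, 6→1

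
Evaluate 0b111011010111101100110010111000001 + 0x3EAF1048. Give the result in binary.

0x3EAF1048 = 0b111110101011110001000001001000 in binary.
Add column by column in base 2, right to left:
  1+0 = 1
  0+0 = 0
  0+0 = 0
  0+1 = 1
  0+0 = 0
  0+0 = 0
  1+1 = 0 carry 1
  1+0+1 = 0 carry 1
  1+0+1 = 0 carry 1
  0+0+1 = 1
  1+0 = 1
  0+0 = 0
  0+1 = 1
  1+0 = 1
  1+0 = 1
  0+0 = 0
  0+1 = 1
  1+1 = 0 carry 1
  1+1+1 = 1 carry 1
  0+1+1 = 0 carry 1
  1+0+1 = 0 carry 1
  1+1+1 = 1 carry 1
  1+0+1 = 0 carry 1
  1+1+1 = 1 carry 1
  0+0+1 = 1
  1+1 = 0 carry 1
  0+1+1 = 0 carry 1
  1+1+1 = 1 carry 1
  1+1+1 = 1 carry 1
  0+1+1 = 0 carry 1
  1+0+1 = 0 carry 1
  1+0+1 = 0 carry 1
  1+0+1 = 0 carry 1
  final carry 1

0b1000011001101001010111011000001001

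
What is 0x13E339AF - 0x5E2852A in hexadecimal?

Subtract column by column in base 16:
  F-A → 5
  A-2 → 8
  9-5 → 4
  3-8 → B (borrow)
  3-2-1 → 0
  E-E → 0
  3-5 → E (borrow)
  1-0-1 → 0

0xE00B485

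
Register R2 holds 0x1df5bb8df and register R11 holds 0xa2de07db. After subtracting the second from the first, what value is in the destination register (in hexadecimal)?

0x13c7db104

Subtract column by column in base 16:
  f-b → 4
  d-d → 0
  8-7 → 1
  b-0 → b
  b-e → d (borrow)
  5-d-1 → 7 (borrow)
  f-2-1 → c
  d-a → 3
  1-0 → 1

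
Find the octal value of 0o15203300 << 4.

4 bits is not a whole number of base-8 digits; in binary: 1101010000011011000000 << 4 = 11010100000110110000000000.

0o324066000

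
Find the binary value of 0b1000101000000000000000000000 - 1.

The trailing 21 digits are 0, so subtracting 1 borrows through: they become 1 and the next digit up decrements.

0b1000100111111111111111111111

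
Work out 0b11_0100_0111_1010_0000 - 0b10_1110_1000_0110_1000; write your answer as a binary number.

Subtract column by column in base 2:
  0-0 → 0
  0-0 → 0
  0-0 → 0
  0-1 → 1 (borrow)
  0-0-1 → 1 (borrow)
  1-1-1 → 1 (borrow)
  0-1-1 → 0 (borrow)
  1-0-1 → 0
  1-0 → 1
  1-0 → 1
  1-0 → 1
  0-1 → 1 (borrow)
  0-0-1 → 1 (borrow)
  0-1-1 → 0 (borrow)
  1-1-1 → 1 (borrow)
  0-1-1 → 0 (borrow)
  1-0-1 → 0
  1-1 → 0

0b101111100111000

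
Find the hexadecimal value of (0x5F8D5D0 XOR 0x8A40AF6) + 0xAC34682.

First 0x5F8D5D0 XOR 0x8A40AF6 = 0xD5CDF26.
Add column by column in base 16, right to left:
  6+2 = 8
  2+8 = A
  F+6 = 5 carry 1
  D+4+1 = 2 carry 1
  C+3+1 = 0 carry 1
  5+C+1 = 2 carry 1
  D+A+1 = 8 carry 1
  final carry 1

0x182025A8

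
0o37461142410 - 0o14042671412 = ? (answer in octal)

Subtract column by column in base 8:
  0-2 → 6 (borrow)
  1-1-1 → 7 (borrow)
  4-4-1 → 7 (borrow)
  2-1-1 → 0
  4-7 → 5 (borrow)
  1-6-1 → 2 (borrow)
  1-2-1 → 6 (borrow)
  6-4-1 → 1
  4-0 → 4
  7-4 → 3
  3-1 → 2

0o23416250776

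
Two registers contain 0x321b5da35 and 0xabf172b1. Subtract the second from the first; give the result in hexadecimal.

0x275c46784

Subtract column by column in base 16:
  5-1 → 4
  3-b → 8 (borrow)
  a-2-1 → 7
  d-7 → 6
  5-1 → 4
  b-f → c (borrow)
  1-b-1 → 5 (borrow)
  2-a-1 → 7 (borrow)
  3-0-1 → 2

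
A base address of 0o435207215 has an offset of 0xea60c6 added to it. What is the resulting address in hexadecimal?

0x55f6f53

0o435207215 = 0x4750e8d in hexadecimal.
Add column by column in base 16, right to left:
  d+6 = 3 carry 1
  8+c+1 = 5 carry 1
  e+0+1 = f
  0+6 = 6
  5+a = f
  7+e = 5 carry 1
  4+0+1 = 5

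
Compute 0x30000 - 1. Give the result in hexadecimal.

The trailing 4 digits are 0, so subtracting 1 borrows through: they become F and the next digit up decrements.

0x2FFFF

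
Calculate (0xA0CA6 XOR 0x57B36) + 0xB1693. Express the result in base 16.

0x1A8E23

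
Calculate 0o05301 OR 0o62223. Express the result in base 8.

0o67323

OR each oct digit independently (no carries):
  0|6=6, 5|2=7, 3|2=3, 0|2=2, 1|3=3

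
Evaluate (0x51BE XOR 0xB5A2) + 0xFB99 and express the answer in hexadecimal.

First 0x51BE XOR 0xB5A2 = 0xE41C.
Add column by column in base 16, right to left:
  C+9 = 5 carry 1
  1+9+1 = B
  4+B = F
  E+F = D carry 1
  final carry 1

0x1DFB5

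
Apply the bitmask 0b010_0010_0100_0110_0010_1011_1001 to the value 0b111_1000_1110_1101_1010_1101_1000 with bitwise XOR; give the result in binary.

0b101101010101011100001100001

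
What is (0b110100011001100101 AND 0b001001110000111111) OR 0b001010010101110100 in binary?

0b110100011001100101 AND 0b001001110000111111 = 0b000000010000100101.
Then OR with 0b001010010101110100.

0b1010010101110101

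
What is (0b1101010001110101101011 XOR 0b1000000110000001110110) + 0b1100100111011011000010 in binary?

0b10001111111001111011111

First 0b1101010001110101101011 XOR 0b1000000110000001110110 = 0b0101010111110100011101.
Add column by column in base 2, right to left:
  1+0 = 1
  0+1 = 1
  1+0 = 1
  1+0 = 1
  1+0 = 1
  0+0 = 0
  0+1 = 1
  0+1 = 1
  1+0 = 1
  0+1 = 1
  1+1 = 0 carry 1
  1+0+1 = 0 carry 1
  1+1+1 = 1 carry 1
  1+1+1 = 1 carry 1
  1+1+1 = 1 carry 1
  0+0+1 = 1
  1+0 = 1
  0+1 = 1
  1+0 = 1
  0+0 = 0
  1+1 = 0 carry 1
  0+1+1 = 0 carry 1
  final carry 1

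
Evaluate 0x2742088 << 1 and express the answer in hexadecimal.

0x4E84110

1 bits is not a whole number of base-16 digits; in binary: 10011101000010000010001000 << 1 = 100111010000100000100010000.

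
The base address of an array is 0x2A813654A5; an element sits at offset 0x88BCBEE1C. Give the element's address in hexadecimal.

0x330D0242C1

Add column by column in base 16, right to left:
  5+C = 1 carry 1
  A+1+1 = C
  4+E = 2 carry 1
  5+E+1 = 4 carry 1
  6+B+1 = 2 carry 1
  3+C+1 = 0 carry 1
  1+B+1 = D
  8+8 = 0 carry 1
  A+8+1 = 3 carry 1
  2+0+1 = 3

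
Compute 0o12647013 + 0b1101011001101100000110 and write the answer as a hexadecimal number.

0x60e911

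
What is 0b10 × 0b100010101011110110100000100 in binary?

Multiply each base-2 digit by 2, carrying:
  0×2 = 0 → write 0
  0×2 = 0 → write 0
  1×2 = 2 → write 0 carry 1
  0×2+1 = 1 → write 1
  0×2 = 0 → write 0
  0×2 = 0 → write 0
  0×2 = 0 → write 0
  0×2 = 0 → write 0
  1×2 = 2 → write 0 carry 1
  0×2+1 = 1 → write 1
  1×2 = 2 → write 0 carry 1
  1×2+1 = 3 → write 1 carry 1
  0×2+1 = 1 → write 1
  1×2 = 2 → write 0 carry 1
  1×2+1 = 3 → write 1 carry 1
  1×2+1 = 3 → write 1 carry 1
  1×2+1 = 3 → write 1 carry 1
  0×2+1 = 1 → write 1
  1×2 = 2 → write 0 carry 1
  0×2+1 = 1 → write 1
  1×2 = 2 → write 0 carry 1
  0×2+1 = 1 → write 1
  1×2 = 2 → write 0 carry 1
  0×2+1 = 1 → write 1
  0×2 = 0 → write 0
  0×2 = 0 → write 0
  1×2 = 2 → write 0 carry 1
  remaining carry: 1

0b1000101010111101101000001000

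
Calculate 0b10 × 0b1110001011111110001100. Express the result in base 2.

Multiply each base-2 digit by 2, carrying:
  0×2 = 0 → write 0
  0×2 = 0 → write 0
  1×2 = 2 → write 0 carry 1
  1×2+1 = 3 → write 1 carry 1
  0×2+1 = 1 → write 1
  0×2 = 0 → write 0
  0×2 = 0 → write 0
  1×2 = 2 → write 0 carry 1
  1×2+1 = 3 → write 1 carry 1
  1×2+1 = 3 → write 1 carry 1
  1×2+1 = 3 → write 1 carry 1
  1×2+1 = 3 → write 1 carry 1
  1×2+1 = 3 → write 1 carry 1
  1×2+1 = 3 → write 1 carry 1
  0×2+1 = 1 → write 1
  1×2 = 2 → write 0 carry 1
  0×2+1 = 1 → write 1
  0×2 = 0 → write 0
  0×2 = 0 → write 0
  1×2 = 2 → write 0 carry 1
  1×2+1 = 3 → write 1 carry 1
  1×2+1 = 3 → write 1 carry 1
  remaining carry: 1

0b11100010111111100011000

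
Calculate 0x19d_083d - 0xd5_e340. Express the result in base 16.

0xc724fd

Subtract column by column in base 16:
  d-0 → d
  3-4 → f (borrow)
  8-3-1 → 4
  0-e → 2 (borrow)
  d-5-1 → 7
  9-d → c (borrow)
  1-0-1 → 0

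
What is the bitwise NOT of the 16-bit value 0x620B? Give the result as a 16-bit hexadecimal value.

0x9DF4

Each hex digit d becomes F−d:
  6→9, 2→D, 0→F, B→4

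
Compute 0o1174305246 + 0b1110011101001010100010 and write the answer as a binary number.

0b1010001010110101110101001000

0o1174305246 = 0b1001111100011000101010100110 in binary.
Add column by column in base 2, right to left:
  0+0 = 0
  1+1 = 0 carry 1
  1+0+1 = 0 carry 1
  0+0+1 = 1
  0+0 = 0
  1+1 = 0 carry 1
  0+0+1 = 1
  1+1 = 0 carry 1
  0+0+1 = 1
  1+1 = 0 carry 1
  0+0+1 = 1
  1+0 = 1
  0+1 = 1
  0+0 = 0
  0+1 = 1
  1+1 = 0 carry 1
  1+1+1 = 1 carry 1
  0+0+1 = 1
  0+0 = 0
  0+1 = 1
  1+1 = 0 carry 1
  1+1+1 = 1 carry 1
  1+0+1 = 0 carry 1
  1+0+1 = 0 carry 1
  1+0+1 = 0 carry 1
  0+0+1 = 1
  0+0 = 0
  1+0 = 1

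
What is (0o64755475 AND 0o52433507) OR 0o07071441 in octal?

0o47471445

0o64755475 AND 0o52433507 = 0o40411405.
Then OR with 0o07071441.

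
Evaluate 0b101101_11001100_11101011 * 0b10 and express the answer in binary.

0b10110111001100111010110

Multiply each base-2 digit by 2, carrying:
  1×2 = 2 → write 0 carry 1
  1×2+1 = 3 → write 1 carry 1
  0×2+1 = 1 → write 1
  1×2 = 2 → write 0 carry 1
  0×2+1 = 1 → write 1
  1×2 = 2 → write 0 carry 1
  1×2+1 = 3 → write 1 carry 1
  1×2+1 = 3 → write 1 carry 1
  0×2+1 = 1 → write 1
  0×2 = 0 → write 0
  1×2 = 2 → write 0 carry 1
  1×2+1 = 3 → write 1 carry 1
  0×2+1 = 1 → write 1
  0×2 = 0 → write 0
  1×2 = 2 → write 0 carry 1
  1×2+1 = 3 → write 1 carry 1
  1×2+1 = 3 → write 1 carry 1
  0×2+1 = 1 → write 1
  1×2 = 2 → write 0 carry 1
  1×2+1 = 3 → write 1 carry 1
  0×2+1 = 1 → write 1
  1×2 = 2 → write 0 carry 1
  remaining carry: 1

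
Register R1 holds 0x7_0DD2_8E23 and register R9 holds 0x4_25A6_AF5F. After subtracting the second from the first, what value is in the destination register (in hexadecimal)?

0x2E82BDEC4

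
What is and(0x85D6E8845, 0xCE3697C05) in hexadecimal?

AND each hex digit independently (no carries):
  8&C=8, 5&E=4, D&3=1, 6&6=6, E&9=8, 8&7=0, 8&C=8, 4&0=0, 5&5=5

0x841680805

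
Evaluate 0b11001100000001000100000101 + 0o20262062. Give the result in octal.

0b11001100000001000100000101 = 0o314010405 in octal.
Add column by column in base 8, right to left:
  5+2 = 7
  0+6 = 6
  4+0 = 4
  0+2 = 2
  1+6 = 7
  0+2 = 2
  4+0 = 4
  1+2 = 3
  3+0 = 3

0o334272467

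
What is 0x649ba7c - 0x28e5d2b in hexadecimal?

0x3bb5d51

Subtract column by column in base 16:
  c-b → 1
  7-2 → 5
  a-d → d (borrow)
  b-5-1 → 5
  9-e → b (borrow)
  4-8-1 → b (borrow)
  6-2-1 → 3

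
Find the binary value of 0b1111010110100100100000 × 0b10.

0b11110101101001001000000

Multiply each base-2 digit by 2, carrying:
  0×2 = 0 → write 0
  0×2 = 0 → write 0
  0×2 = 0 → write 0
  0×2 = 0 → write 0
  0×2 = 0 → write 0
  1×2 = 2 → write 0 carry 1
  0×2+1 = 1 → write 1
  0×2 = 0 → write 0
  1×2 = 2 → write 0 carry 1
  0×2+1 = 1 → write 1
  0×2 = 0 → write 0
  1×2 = 2 → write 0 carry 1
  0×2+1 = 1 → write 1
  1×2 = 2 → write 0 carry 1
  1×2+1 = 3 → write 1 carry 1
  0×2+1 = 1 → write 1
  1×2 = 2 → write 0 carry 1
  0×2+1 = 1 → write 1
  1×2 = 2 → write 0 carry 1
  1×2+1 = 3 → write 1 carry 1
  1×2+1 = 3 → write 1 carry 1
  1×2+1 = 3 → write 1 carry 1
  remaining carry: 1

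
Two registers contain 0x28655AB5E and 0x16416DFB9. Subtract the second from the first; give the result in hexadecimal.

Subtract column by column in base 16:
  E-9 → 5
  5-B → A (borrow)
  B-F-1 → B (borrow)
  A-D-1 → C (borrow)
  5-6-1 → E (borrow)
  5-1-1 → 3
  6-4 → 2
  8-6 → 2
  2-1 → 1

0x1223ECBA5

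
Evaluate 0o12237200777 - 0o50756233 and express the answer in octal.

Subtract column by column in base 8:
  7-3 → 4
  7-3 → 4
  7-2 → 5
  0-6 → 2 (borrow)
  0-5-1 → 2 (borrow)
  2-7-1 → 2 (borrow)
  7-0-1 → 6
  3-5 → 6 (borrow)
  2-0-1 → 1
  2-0 → 2
  1-0 → 1

0o12166222544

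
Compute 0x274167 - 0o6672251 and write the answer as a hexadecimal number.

0o6672251 = 0x1B74A9 in hexadecimal.
Subtract column by column in base 16:
  7-9 → E (borrow)
  6-A-1 → B (borrow)
  1-4-1 → C (borrow)
  4-7-1 → C (borrow)
  7-B-1 → B (borrow)
  2-1-1 → 0

0xBCCBE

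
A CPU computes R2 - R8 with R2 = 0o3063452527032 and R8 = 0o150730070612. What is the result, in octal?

0o2712522436220

Subtract column by column in base 8:
  2-2 → 0
  3-1 → 2
  0-6 → 2 (borrow)
  7-0-1 → 6
  2-7 → 3 (borrow)
  5-0-1 → 4
  2-0 → 2
  5-3 → 2
  4-7 → 5 (borrow)
  3-0-1 → 2
  6-5 → 1
  0-1 → 7 (borrow)
  3-0-1 → 2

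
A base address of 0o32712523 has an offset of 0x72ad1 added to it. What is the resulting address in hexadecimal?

0x72c024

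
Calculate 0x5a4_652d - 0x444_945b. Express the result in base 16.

0x15fd0d2

Subtract column by column in base 16:
  d-b → 2
  2-5 → d (borrow)
  5-4-1 → 0
  6-9 → d (borrow)
  4-4-1 → f (borrow)
  a-4-1 → 5
  5-4 → 1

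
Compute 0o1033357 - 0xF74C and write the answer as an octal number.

0o637643

0xF74C = 0o173514 in octal.
Subtract column by column in base 8:
  7-4 → 3
  5-1 → 4
  3-5 → 6 (borrow)
  3-3-1 → 7 (borrow)
  3-7-1 → 3 (borrow)
  0-1-1 → 6 (borrow)
  1-0-1 → 0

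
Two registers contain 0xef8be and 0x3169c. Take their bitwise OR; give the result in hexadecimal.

0xffebe

OR each hex digit independently (no carries):
  e|3=f, f|1=f, 8|6=e, b|9=b, e|c=e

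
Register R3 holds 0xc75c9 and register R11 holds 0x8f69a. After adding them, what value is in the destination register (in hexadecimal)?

0x156c63

Add column by column in base 16, right to left:
  9+a = 3 carry 1
  c+9+1 = 6 carry 1
  5+6+1 = c
  7+f = 6 carry 1
  c+8+1 = 5 carry 1
  final carry 1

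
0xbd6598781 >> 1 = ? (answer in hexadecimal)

1 bits is not a whole number of base-16 digits; in binary: 101111010110010110011000011110000001 >> 1 = 10111101011001011001100001111000000.

0x5eb2cc3c0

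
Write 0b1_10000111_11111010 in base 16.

Group the bits into nibbles: 0001 1000 0111 1111 1010 → 187fa.

0x187fa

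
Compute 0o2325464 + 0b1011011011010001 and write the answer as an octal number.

0b1011011011010001 = 0o133321 in octal.
Add column by column in base 8, right to left:
  4+1 = 5
  6+2 = 0 carry 1
  4+3+1 = 0 carry 1
  5+3+1 = 1 carry 1
  2+3+1 = 6
  3+1 = 4
  2+0 = 2

0o2461005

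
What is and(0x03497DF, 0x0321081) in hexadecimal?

0x0301081

AND each hex digit independently (no carries):
  0&0=0, 3&3=3, 4&2=0, 9&1=1, 7&0=0, D&8=8, F&1=1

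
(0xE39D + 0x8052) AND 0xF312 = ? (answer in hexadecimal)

Add column by column in base 16, right to left:
  D+2 = F
  9+5 = E
  3+0 = 3
  E+8 = 6 carry 1
  final carry 1
Sum = 0x163EF; now AND with 0xF312:
  1&0=0, 6&F=6, 3&3=3, E&1=0, F&2=2

0x6302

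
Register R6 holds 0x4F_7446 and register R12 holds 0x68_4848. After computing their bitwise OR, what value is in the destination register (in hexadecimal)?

0x6F7C4E

OR each hex digit independently (no carries):
  4|6=6, F|8=F, 7|4=7, 4|8=C, 4|4=4, 6|8=E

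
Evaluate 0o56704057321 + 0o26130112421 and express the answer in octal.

0o105034171742

Add column by column in base 8, right to left:
  1+1 = 2
  2+2 = 4
  3+4 = 7
  7+2 = 1 carry 1
  5+1+1 = 7
  0+1 = 1
  4+0 = 4
  0+3 = 3
  7+1 = 0 carry 1
  6+6+1 = 5 carry 1
  5+2+1 = 0 carry 1
  final carry 1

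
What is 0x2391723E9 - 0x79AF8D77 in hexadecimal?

Subtract column by column in base 16:
  9-7 → 2
  E-7 → 7
  3-D → 6 (borrow)
  2-8-1 → 9 (borrow)
  7-F-1 → 7 (borrow)
  1-A-1 → 6 (borrow)
  9-9-1 → F (borrow)
  3-7-1 → B (borrow)
  2-0-1 → 1

0x1BF679672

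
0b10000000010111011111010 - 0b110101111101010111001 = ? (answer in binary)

0b1001010011010001000001

Subtract column by column in base 2:
  0-1 → 1 (borrow)
  1-0-1 → 0
  0-0 → 0
  1-1 → 0
  1-1 → 0
  1-1 → 0
  1-0 → 1
  1-1 → 0
  0-0 → 0
  1-1 → 0
  1-0 → 1
  1-1 → 0
  0-1 → 1 (borrow)
  1-1-1 → 1 (borrow)
  0-1-1 → 0 (borrow)
  0-1-1 → 0 (borrow)
  0-0-1 → 1 (borrow)
  0-1-1 → 0 (borrow)
  0-0-1 → 1 (borrow)
  0-1-1 → 0 (borrow)
  0-1-1 → 0 (borrow)
  0-0-1 → 1 (borrow)
  1-0-1 → 0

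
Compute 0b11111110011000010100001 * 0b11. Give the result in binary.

Multiply each base-2 digit by 3, carrying:
  1×3 = 3 → write 1 carry 1
  0×3+1 = 1 → write 1
  0×3 = 0 → write 0
  0×3 = 0 → write 0
  0×3 = 0 → write 0
  1×3 = 3 → write 1 carry 1
  0×3+1 = 1 → write 1
  1×3 = 3 → write 1 carry 1
  0×3+1 = 1 → write 1
  0×3 = 0 → write 0
  0×3 = 0 → write 0
  0×3 = 0 → write 0
  1×3 = 3 → write 1 carry 1
  1×3+1 = 4 → write 0 carry 2
  0×3+2 = 2 → write 0 carry 1
  0×3+1 = 1 → write 1
  1×3 = 3 → write 1 carry 1
  1×3+1 = 4 → write 0 carry 2
  1×3+2 = 5 → write 1 carry 2
  1×3+2 = 5 → write 1 carry 2
  1×3+2 = 5 → write 1 carry 2
  1×3+2 = 5 → write 1 carry 2
  1×3+2 = 5 → write 1 carry 2
  remaining carry: 10

0b1011111011001000111100011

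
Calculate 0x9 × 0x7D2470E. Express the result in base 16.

0x46647F7E

Multiply each base-16 digit by 9, carrying:
  E×9 = 126 → write E carry 7
  0×9+7 = 7 → write 7
  7×9 = 63 → write F carry 3
  4×9+3 = 39 → write 7 carry 2
  2×9+2 = 20 → write 4 carry 1
  D×9+1 = 118 → write 6 carry 7
  7×9+7 = 70 → write 6 carry 4
  remaining carry: 4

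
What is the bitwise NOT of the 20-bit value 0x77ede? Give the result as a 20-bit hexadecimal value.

0x88121

Each hex digit d becomes f−d:
  7→8, 7→8, e→1, d→2, e→1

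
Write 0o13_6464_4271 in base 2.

Each octal digit is 3 bits: 1=001 3=011 6=110 4=100 6=110 4=100 4=100 2=010 7=111 1=001.

0b1011110100110100100010111001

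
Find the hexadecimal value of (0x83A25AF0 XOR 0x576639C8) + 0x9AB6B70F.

First 0x83A25AF0 XOR 0x576639C8 = 0xD4C46338.
Add column by column in base 16, right to left:
  8+F = 7 carry 1
  3+0+1 = 4
  3+7 = A
  6+B = 1 carry 1
  4+6+1 = B
  C+B = 7 carry 1
  4+A+1 = F
  D+9 = 6 carry 1
  final carry 1

0x16F7B1A47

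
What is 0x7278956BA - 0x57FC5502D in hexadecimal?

Subtract column by column in base 16:
  A-D → D (borrow)
  B-2-1 → 8
  6-0 → 6
  5-5 → 0
  9-5 → 4
  8-C → C (borrow)
  7-F-1 → 7 (borrow)
  2-7-1 → A (borrow)
  7-5-1 → 1

0x1A7C4068D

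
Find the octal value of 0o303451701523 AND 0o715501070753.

0o301401000503

AND each oct digit independently (no carries):
  3&7=3, 0&1=0, 3&5=1, 4&5=4, 5&0=0, 1&1=1, 7&0=0, 0&7=0, 1&0=0, 5&7=5, 2&5=0, 3&3=3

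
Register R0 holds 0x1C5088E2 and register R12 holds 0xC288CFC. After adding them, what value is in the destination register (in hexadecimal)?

0x287915DE

Add column by column in base 16, right to left:
  2+C = E
  E+F = D carry 1
  8+C+1 = 5 carry 1
  8+8+1 = 1 carry 1
  0+8+1 = 9
  5+2 = 7
  C+C = 8 carry 1
  1+0+1 = 2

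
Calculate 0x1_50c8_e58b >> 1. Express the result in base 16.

0xa86472c5

1 bits is not a whole number of base-16 digits; in binary: 101010000110010001110010110001011 >> 1 = 10101000011001000111001011000101.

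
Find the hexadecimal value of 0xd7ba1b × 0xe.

0xbcc2d7a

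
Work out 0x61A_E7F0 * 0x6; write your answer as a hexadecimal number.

Multiply each base-16 digit by 6, carrying:
  0×6 = 0 → write 0
  F×6 = 90 → write A carry 5
  7×6+5 = 47 → write F carry 2
  E×6+2 = 86 → write 6 carry 5
  A×6+5 = 65 → write 1 carry 4
  1×6+4 = 10 → write A
  6×6 = 36 → write 4 carry 2
  remaining carry: 2

0x24A16FA0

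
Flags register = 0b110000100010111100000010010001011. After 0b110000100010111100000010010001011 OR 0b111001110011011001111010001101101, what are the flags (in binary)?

0b111001110011111101111010011101111

OR bit by bit (1 where either bit is 1):
  110000100010111100000010010001011
| 111001110011011001111010001101101
= 111001110011111101111010011101111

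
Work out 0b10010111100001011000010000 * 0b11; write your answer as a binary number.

0b111000110100100001000110000

Multiply each base-2 digit by 3, carrying:
  0×3 = 0 → write 0
  0×3 = 0 → write 0
  0×3 = 0 → write 0
  0×3 = 0 → write 0
  1×3 = 3 → write 1 carry 1
  0×3+1 = 1 → write 1
  0×3 = 0 → write 0
  0×3 = 0 → write 0
  0×3 = 0 → write 0
  1×3 = 3 → write 1 carry 1
  1×3+1 = 4 → write 0 carry 2
  0×3+2 = 2 → write 0 carry 1
  1×3+1 = 4 → write 0 carry 2
  0×3+2 = 2 → write 0 carry 1
  0×3+1 = 1 → write 1
  0×3 = 0 → write 0
  0×3 = 0 → write 0
  1×3 = 3 → write 1 carry 1
  1×3+1 = 4 → write 0 carry 2
  1×3+2 = 5 → write 1 carry 2
  1×3+2 = 5 → write 1 carry 2
  0×3+2 = 2 → write 0 carry 1
  1×3+1 = 4 → write 0 carry 2
  0×3+2 = 2 → write 0 carry 1
  0×3+1 = 1 → write 1
  1×3 = 3 → write 1 carry 1
  remaining carry: 1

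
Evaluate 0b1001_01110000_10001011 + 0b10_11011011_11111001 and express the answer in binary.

Add column by column in base 2, right to left:
  1+1 = 0 carry 1
  1+0+1 = 0 carry 1
  0+0+1 = 1
  1+1 = 0 carry 1
  0+1+1 = 0 carry 1
  0+1+1 = 0 carry 1
  0+1+1 = 0 carry 1
  1+1+1 = 1 carry 1
  0+1+1 = 0 carry 1
  0+1+1 = 0 carry 1
  0+0+1 = 1
  0+1 = 1
  1+1 = 0 carry 1
  1+0+1 = 0 carry 1
  1+1+1 = 1 carry 1
  0+1+1 = 0 carry 1
  1+0+1 = 0 carry 1
  0+1+1 = 0 carry 1
  0+0+1 = 1
  1+0 = 1

0b11000100110010000100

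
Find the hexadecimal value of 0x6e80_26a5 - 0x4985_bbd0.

0x24fa6ad5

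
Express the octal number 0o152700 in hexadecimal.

Each octal digit is 3 bits: 1=001 5=101 2=010 7=111 0=000 0=000.
Group the bits into nibbles: 1101 0101 1100 0000 → D5C0.

0xD5C0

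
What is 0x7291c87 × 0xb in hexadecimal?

Multiply each base-16 digit by 11, carrying:
  7×11 = 77 → write d carry 4
  8×11+4 = 92 → write c carry 5
  c×11+5 = 137 → write 9 carry 8
  1×11+8 = 19 → write 3 carry 1
  9×11+1 = 100 → write 4 carry 6
  2×11+6 = 28 → write c carry 1
  7×11+1 = 78 → write e carry 4
  remaining carry: 4

0x4ec439cd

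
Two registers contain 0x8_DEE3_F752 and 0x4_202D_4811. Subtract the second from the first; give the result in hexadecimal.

Subtract column by column in base 16:
  2-1 → 1
  5-1 → 4
  7-8 → F (borrow)
  F-4-1 → A
  3-D → 6 (borrow)
  E-2-1 → B
  E-0 → E
  D-2 → B
  8-4 → 4

0x4BEB6AF41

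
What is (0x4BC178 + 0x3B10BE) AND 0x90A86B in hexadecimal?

Add column by column in base 16, right to left:
  8+E = 6 carry 1
  7+B+1 = 3 carry 1
  1+0+1 = 2
  C+1 = D
  B+B = 6 carry 1
  4+3+1 = 8
Sum = 0x86D236; now AND with 0x90A86B:
  8&9=8, 6&0=0, D&A=8, 2&8=0, 3&6=2, 6&B=2

0x808022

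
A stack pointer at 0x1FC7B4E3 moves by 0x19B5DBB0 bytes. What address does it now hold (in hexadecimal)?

0x397D9093

Add column by column in base 16, right to left:
  3+0 = 3
  E+B = 9 carry 1
  4+B+1 = 0 carry 1
  B+D+1 = 9 carry 1
  7+5+1 = D
  C+B = 7 carry 1
  F+9+1 = 9 carry 1
  1+1+1 = 3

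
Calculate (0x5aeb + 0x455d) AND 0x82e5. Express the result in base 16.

0x8040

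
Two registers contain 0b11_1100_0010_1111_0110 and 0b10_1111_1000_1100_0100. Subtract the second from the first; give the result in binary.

0b1100101000110010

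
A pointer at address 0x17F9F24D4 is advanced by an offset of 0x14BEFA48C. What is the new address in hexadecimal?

0x2CB8EC960

Add column by column in base 16, right to left:
  4+C = 0 carry 1
  D+8+1 = 6 carry 1
  4+4+1 = 9
  2+A = C
  F+F = E carry 1
  9+E+1 = 8 carry 1
  F+B+1 = B carry 1
  7+4+1 = C
  1+1 = 2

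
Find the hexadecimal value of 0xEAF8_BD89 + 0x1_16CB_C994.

0x201C4871D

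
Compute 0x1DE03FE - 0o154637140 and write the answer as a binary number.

0b1010101100010110011110

0x1DE03FE = 0b1110111100000001111111110 in binary.
0o154637140 = 0b1101100110011111001100000 in binary.
Subtract column by column in base 2:
  0-0 → 0
  1-0 → 1
  1-0 → 1
  1-0 → 1
  1-0 → 1
  1-1 → 0
  1-1 → 0
  1-0 → 1
  1-0 → 1
  1-1 → 0
  0-1 → 1 (borrow)
  0-1-1 → 0 (borrow)
  0-1-1 → 0 (borrow)
  0-1-1 → 0 (borrow)
  0-0-1 → 1 (borrow)
  0-0-1 → 1 (borrow)
  0-1-1 → 0 (borrow)
  1-1-1 → 1 (borrow)
  1-0-1 → 0
  1-0 → 1
  1-1 → 0
  0-1 → 1 (borrow)
  1-0-1 → 0
  1-1 → 0
  1-1 → 0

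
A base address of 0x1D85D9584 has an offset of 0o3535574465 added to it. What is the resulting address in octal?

0o76565107271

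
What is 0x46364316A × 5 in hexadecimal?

0x15F0F4F712

Multiply each base-16 digit by 5, carrying:
  A×5 = 50 → write 2 carry 3
  6×5+3 = 33 → write 1 carry 2
  1×5+2 = 7 → write 7
  3×5 = 15 → write F
  4×5 = 20 → write 4 carry 1
  6×5+1 = 31 → write F carry 1
  3×5+1 = 16 → write 0 carry 1
  6×5+1 = 31 → write F carry 1
  4×5+1 = 21 → write 5 carry 1
  remaining carry: 1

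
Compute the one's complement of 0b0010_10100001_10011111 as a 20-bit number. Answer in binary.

0b11010101111001100000

Invert each bit: 00101010000110011111 → 11010101111001100000.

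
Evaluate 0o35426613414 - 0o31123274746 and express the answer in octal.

0o4303316446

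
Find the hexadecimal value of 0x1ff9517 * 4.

0x7fe545c

Multiply each base-16 digit by 4, carrying:
  7×4 = 28 → write c carry 1
  1×4+1 = 5 → write 5
  5×4 = 20 → write 4 carry 1
  9×4+1 = 37 → write 5 carry 2
  f×4+2 = 62 → write e carry 3
  f×4+3 = 63 → write f carry 3
  1×4+3 = 7 → write 7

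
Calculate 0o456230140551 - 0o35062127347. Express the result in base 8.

0o421146011202

Subtract column by column in base 8:
  1-7 → 2 (borrow)
  5-4-1 → 0
  5-3 → 2
  0-7 → 1 (borrow)
  4-2-1 → 1
  1-1 → 0
  0-2 → 6 (borrow)
  3-6-1 → 4 (borrow)
  2-0-1 → 1
  6-5 → 1
  5-3 → 2
  4-0 → 4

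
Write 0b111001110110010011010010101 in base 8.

Group the bits in threes: 111 001 110 110 010 011 010 010 101 → 716623225.

0o716623225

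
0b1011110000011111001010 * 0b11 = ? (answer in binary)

Multiply each base-2 digit by 3, carrying:
  0×3 = 0 → write 0
  1×3 = 3 → write 1 carry 1
  0×3+1 = 1 → write 1
  1×3 = 3 → write 1 carry 1
  0×3+1 = 1 → write 1
  0×3 = 0 → write 0
  1×3 = 3 → write 1 carry 1
  1×3+1 = 4 → write 0 carry 2
  1×3+2 = 5 → write 1 carry 2
  1×3+2 = 5 → write 1 carry 2
  1×3+2 = 5 → write 1 carry 2
  0×3+2 = 2 → write 0 carry 1
  0×3+1 = 1 → write 1
  0×3 = 0 → write 0
  0×3 = 0 → write 0
  0×3 = 0 → write 0
  1×3 = 3 → write 1 carry 1
  1×3+1 = 4 → write 0 carry 2
  1×3+2 = 5 → write 1 carry 2
  1×3+2 = 5 → write 1 carry 2
  0×3+2 = 2 → write 0 carry 1
  1×3+1 = 4 → write 0 carry 2
  remaining carry: 10

0b100011010001011101011110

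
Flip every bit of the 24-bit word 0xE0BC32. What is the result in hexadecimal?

0x1F43CD

Each hex digit d becomes F−d:
  E→1, 0→F, B→4, C→3, 3→C, 2→D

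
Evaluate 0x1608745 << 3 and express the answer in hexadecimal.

3 bits is not a whole number of base-16 digits; in binary: 1011000001000011101000101 << 3 = 1011000001000011101000101000.

0xb043a28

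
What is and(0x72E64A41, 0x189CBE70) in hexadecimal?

0x10840A40

AND each hex digit independently (no carries):
  7&1=1, 2&8=0, E&9=8, 6&C=4, 4&B=0, A&E=A, 4&7=4, 1&0=0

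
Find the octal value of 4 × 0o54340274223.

0o261601361114

Multiply each base-8 digit by 4, carrying:
  3×4 = 12 → write 4 carry 1
  2×4+1 = 9 → write 1 carry 1
  2×4+1 = 9 → write 1 carry 1
  4×4+1 = 17 → write 1 carry 2
  7×4+2 = 30 → write 6 carry 3
  2×4+3 = 11 → write 3 carry 1
  0×4+1 = 1 → write 1
  4×4 = 16 → write 0 carry 2
  3×4+2 = 14 → write 6 carry 1
  4×4+1 = 17 → write 1 carry 2
  5×4+2 = 22 → write 6 carry 2
  remaining carry: 2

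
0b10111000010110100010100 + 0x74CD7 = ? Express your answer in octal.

0b10111000010110100010100 = 0o27026424 in octal.
0x74CD7 = 0o1646327 in octal.
Add column by column in base 8, right to left:
  4+7 = 3 carry 1
  2+2+1 = 5
  4+3 = 7
  6+6 = 4 carry 1
  2+4+1 = 7
  0+6 = 6
  7+1 = 0 carry 1
  2+0+1 = 3

0o30674753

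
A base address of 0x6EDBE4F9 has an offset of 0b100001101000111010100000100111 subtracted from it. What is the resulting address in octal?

0o11516036322

0x6EDBE4F9 = 0o15666762371 in octal.
0b100001101000111010100000100111 = 0o4150724047 in octal.
Subtract column by column in base 8:
  1-7 → 2 (borrow)
  7-4-1 → 2
  3-0 → 3
  2-4 → 6 (borrow)
  6-2-1 → 3
  7-7 → 0
  6-0 → 6
  6-5 → 1
  6-1 → 5
  5-4 → 1
  1-0 → 1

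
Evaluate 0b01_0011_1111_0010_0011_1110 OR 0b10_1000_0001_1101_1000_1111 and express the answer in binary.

OR bit by bit (1 where either bit is 1):
  0100111111001000111110
| 1010000001110110001111
= 1110111111111110111111

0b1110111111111110111111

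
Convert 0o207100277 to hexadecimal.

0x21c80bf

Each octal digit is 3 bits: 2=010 0=000 7=111 1=001 0=000 0=000 2=010 7=111 7=111.
Group the bits into nibbles: 0010 0001 1100 1000 0000 1011 1111 → 21c80bf.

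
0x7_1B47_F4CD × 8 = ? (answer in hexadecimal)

Multiply each base-16 digit by 8, carrying:
  D×8 = 104 → write 8 carry 6
  C×8+6 = 102 → write 6 carry 6
  4×8+6 = 38 → write 6 carry 2
  F×8+2 = 122 → write A carry 7
  7×8+7 = 63 → write F carry 3
  4×8+3 = 35 → write 3 carry 2
  B×8+2 = 90 → write A carry 5
  1×8+5 = 13 → write D
  7×8 = 56 → write 8 carry 3
  remaining carry: 3

0x38DA3FA668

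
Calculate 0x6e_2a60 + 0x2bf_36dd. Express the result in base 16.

Add column by column in base 16, right to left:
  0+d = d
  6+d = 3 carry 1
  a+6+1 = 1 carry 1
  2+3+1 = 6
  e+f = d carry 1
  6+b+1 = 2 carry 1
  0+2+1 = 3

0x32d613d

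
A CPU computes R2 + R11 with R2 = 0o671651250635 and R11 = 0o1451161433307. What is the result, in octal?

Add column by column in base 8, right to left:
  5+7 = 4 carry 1
  3+0+1 = 4
  6+3 = 1 carry 1
  0+3+1 = 4
  5+3 = 0 carry 1
  2+4+1 = 7
  1+1 = 2
  5+6 = 3 carry 1
  6+1+1 = 0 carry 1
  1+1+1 = 3
  7+5 = 4 carry 1
  6+4+1 = 3 carry 1
  0+1+1 = 2

0o2343032704144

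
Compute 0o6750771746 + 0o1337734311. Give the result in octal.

0o10310726257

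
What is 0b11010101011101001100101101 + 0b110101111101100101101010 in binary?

0b100001011011010110010010111

Add column by column in base 2, right to left:
  1+0 = 1
  0+1 = 1
  1+0 = 1
  1+1 = 0 carry 1
  0+0+1 = 1
  1+1 = 0 carry 1
  0+1+1 = 0 carry 1
  0+0+1 = 1
  1+1 = 0 carry 1
  1+0+1 = 0 carry 1
  0+0+1 = 1
  0+1 = 1
  1+1 = 0 carry 1
  0+0+1 = 1
  1+1 = 0 carry 1
  1+1+1 = 1 carry 1
  1+1+1 = 1 carry 1
  0+1+1 = 0 carry 1
  1+1+1 = 1 carry 1
  0+0+1 = 1
  1+1 = 0 carry 1
  0+0+1 = 1
  1+1 = 0 carry 1
  0+1+1 = 0 carry 1
  1+0+1 = 0 carry 1
  1+0+1 = 0 carry 1
  final carry 1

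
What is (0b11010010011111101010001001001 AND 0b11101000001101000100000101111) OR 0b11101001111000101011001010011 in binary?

0b11010010011111101010001001001 AND 0b11101000001101000100000101111 = 0b11000000001101000000000001001.
Then OR with 0b11101001111000101011001010011.

0b11101001111101101011001011011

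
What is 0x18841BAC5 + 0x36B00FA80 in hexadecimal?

0x4F342B545

Add column by column in base 16, right to left:
  5+0 = 5
  C+8 = 4 carry 1
  A+A+1 = 5 carry 1
  B+F+1 = B carry 1
  1+0+1 = 2
  4+0 = 4
  8+B = 3 carry 1
  8+6+1 = F
  1+3 = 4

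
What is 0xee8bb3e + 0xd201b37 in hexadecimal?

Add column by column in base 16, right to left:
  e+7 = 5 carry 1
  3+3+1 = 7
  b+b = 6 carry 1
  b+1+1 = d
  8+0 = 8
  e+2 = 0 carry 1
  e+d+1 = c carry 1
  final carry 1

0x1c08d675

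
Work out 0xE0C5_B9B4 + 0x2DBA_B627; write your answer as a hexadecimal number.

0x10E806FDB

Add column by column in base 16, right to left:
  4+7 = B
  B+2 = D
  9+6 = F
  B+B = 6 carry 1
  5+A+1 = 0 carry 1
  C+B+1 = 8 carry 1
  0+D+1 = E
  E+2 = 0 carry 1
  final carry 1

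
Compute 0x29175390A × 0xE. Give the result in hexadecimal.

Multiply each base-16 digit by 14, carrying:
  A×14 = 140 → write C carry 8
  0×14+8 = 8 → write 8
  9×14 = 126 → write E carry 7
  3×14+7 = 49 → write 1 carry 3
  5×14+3 = 73 → write 9 carry 4
  7×14+4 = 102 → write 6 carry 6
  1×14+6 = 20 → write 4 carry 1
  9×14+1 = 127 → write F carry 7
  2×14+7 = 35 → write 3 carry 2
  remaining carry: 2

0x23F4691E8C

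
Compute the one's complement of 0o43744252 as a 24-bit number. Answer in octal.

0o34033525

Each oct digit d becomes 7−d:
  4→3, 3→4, 7→0, 4→3, 4→3, 2→5, 5→2, 2→5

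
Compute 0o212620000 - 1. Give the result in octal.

0o212617777

The trailing 4 digits are 0, so subtracting 1 borrows through: they become 7 and the next digit up decrements.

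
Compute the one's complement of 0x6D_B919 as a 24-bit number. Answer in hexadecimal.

Each hex digit d becomes F−d:
  6→9, D→2, B→4, 9→6, 1→E, 9→6

0x9246E6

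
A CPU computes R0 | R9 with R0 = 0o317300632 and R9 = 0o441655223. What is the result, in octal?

0o757755633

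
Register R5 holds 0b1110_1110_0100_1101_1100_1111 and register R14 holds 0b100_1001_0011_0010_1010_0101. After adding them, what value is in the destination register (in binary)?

0b1001101111000000001110100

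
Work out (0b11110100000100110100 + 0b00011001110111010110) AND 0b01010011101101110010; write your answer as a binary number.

Add column by column in base 2, right to left:
  0+0 = 0
  0+1 = 1
  1+1 = 0 carry 1
  0+0+1 = 1
  1+1 = 0 carry 1
  1+0+1 = 0 carry 1
  0+1+1 = 0 carry 1
  0+1+1 = 0 carry 1
  1+1+1 = 1 carry 1
  0+0+1 = 1
  0+1 = 1
  0+1 = 1
  0+1 = 1
  0+0 = 0
  1+0 = 1
  0+1 = 1
  1+1 = 0 carry 1
  1+0+1 = 0 carry 1
  1+0+1 = 0 carry 1
  1+0+1 = 0 carry 1
  final carry 1
Sum = 0b100001101111100001010; now AND with 0b01010011101101110010:
  100001101111100001010
& 001010011101101110010
= 000000001101100000010

0b1101100000010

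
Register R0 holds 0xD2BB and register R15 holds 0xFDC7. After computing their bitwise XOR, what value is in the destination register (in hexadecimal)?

XOR each hex digit independently (no carries):
  D^F=2, 2^D=F, B^C=7, B^7=C

0x2F7C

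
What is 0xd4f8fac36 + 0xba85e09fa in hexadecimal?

Add column by column in base 16, right to left:
  6+a = 0 carry 1
  3+f+1 = 3 carry 1
  c+9+1 = 6 carry 1
  a+0+1 = b
  f+e = d carry 1
  8+5+1 = e
  f+8 = 7 carry 1
  4+a+1 = f
  d+b = 8 carry 1
  final carry 1

0x18f7edb630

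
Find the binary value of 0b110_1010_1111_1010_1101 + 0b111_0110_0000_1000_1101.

0b11100001000000111010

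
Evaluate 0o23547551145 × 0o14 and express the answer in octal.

0o354334356274

Multiply each base-8 digit by 12, carrying:
  5×12 = 60 → write 4 carry 7
  4×12+7 = 55 → write 7 carry 6
  1×12+6 = 18 → write 2 carry 2
  1×12+2 = 14 → write 6 carry 1
  5×12+1 = 61 → write 5 carry 7
  5×12+7 = 67 → write 3 carry 8
  7×12+8 = 92 → write 4 carry 11
  4×12+11 = 59 → write 3 carry 7
  5×12+7 = 67 → write 3 carry 8
  3×12+8 = 44 → write 4 carry 5
  2×12+5 = 29 → write 5 carry 3
  remaining carry: 3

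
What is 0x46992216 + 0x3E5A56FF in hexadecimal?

Add column by column in base 16, right to left:
  6+F = 5 carry 1
  1+F+1 = 1 carry 1
  2+6+1 = 9
  2+5 = 7
  9+A = 3 carry 1
  9+5+1 = F
  6+E = 4 carry 1
  4+3+1 = 8

0x84F37915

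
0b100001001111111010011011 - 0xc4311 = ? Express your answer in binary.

0b11110001011101110001010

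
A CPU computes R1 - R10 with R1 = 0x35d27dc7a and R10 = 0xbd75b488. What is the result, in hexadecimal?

Subtract column by column in base 16:
  a-8 → 2
  7-8 → f (borrow)
  c-4-1 → 7
  d-b → 2
  7-5 → 2
  2-7 → b (borrow)
  d-d-1 → f (borrow)
  5-b-1 → 9 (borrow)
  3-0-1 → 2

0x29fb227f2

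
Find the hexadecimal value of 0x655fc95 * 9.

Multiply each base-16 digit by 9, carrying:
  5×9 = 45 → write d carry 2
  9×9+2 = 83 → write 3 carry 5
  c×9+5 = 113 → write 1 carry 7
  f×9+7 = 142 → write e carry 8
  5×9+8 = 53 → write 5 carry 3
  5×9+3 = 48 → write 0 carry 3
  6×9+3 = 57 → write 9 carry 3
  remaining carry: 3

0x3905e13d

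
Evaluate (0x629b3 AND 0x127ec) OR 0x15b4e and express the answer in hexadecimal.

0x629b3 AND 0x127ec = 0x021a0.
Then OR with 0x15b4e.

0x17bee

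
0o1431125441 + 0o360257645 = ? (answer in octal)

0o2011405306

Add column by column in base 8, right to left:
  1+5 = 6
  4+4 = 0 carry 1
  4+6+1 = 3 carry 1
  5+7+1 = 5 carry 1
  2+5+1 = 0 carry 1
  1+2+1 = 4
  1+0 = 1
  3+6 = 1 carry 1
  4+3+1 = 0 carry 1
  1+0+1 = 2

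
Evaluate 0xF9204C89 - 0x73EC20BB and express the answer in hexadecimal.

Subtract column by column in base 16:
  9-B → E (borrow)
  8-B-1 → C (borrow)
  C-0-1 → B
  4-2 → 2
  0-C → 4 (borrow)
  2-E-1 → 3 (borrow)
  9-3-1 → 5
  F-7 → 8

0x85342BCE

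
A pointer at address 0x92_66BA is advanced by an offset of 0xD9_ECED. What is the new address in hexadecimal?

0x16C53A7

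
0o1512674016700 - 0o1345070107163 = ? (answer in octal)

0o145603707515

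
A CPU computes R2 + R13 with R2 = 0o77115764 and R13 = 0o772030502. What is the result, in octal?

0o1071146466

Add column by column in base 8, right to left:
  4+2 = 6
  6+0 = 6
  7+5 = 4 carry 1
  5+0+1 = 6
  1+3 = 4
  1+0 = 1
  7+2 = 1 carry 1
  7+7+1 = 7 carry 1
  0+7+1 = 0 carry 1
  final carry 1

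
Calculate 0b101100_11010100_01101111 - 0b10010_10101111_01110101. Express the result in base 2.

0b110100010010011111010

Subtract column by column in base 2:
  1-1 → 0
  1-0 → 1
  1-1 → 0
  1-0 → 1
  0-1 → 1 (borrow)
  1-1-1 → 1 (borrow)
  1-1-1 → 1 (borrow)
  0-0-1 → 1 (borrow)
  0-1-1 → 0 (borrow)
  0-1-1 → 0 (borrow)
  1-1-1 → 1 (borrow)
  0-1-1 → 0 (borrow)
  1-0-1 → 0
  0-1 → 1 (borrow)
  1-0-1 → 0
  1-1 → 0
  0-0 → 0
  0-1 → 1 (borrow)
  1-0-1 → 0
  1-0 → 1
  0-1 → 1 (borrow)
  1-0-1 → 0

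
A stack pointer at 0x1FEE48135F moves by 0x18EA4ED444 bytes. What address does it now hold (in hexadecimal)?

Add column by column in base 16, right to left:
  F+4 = 3 carry 1
  5+4+1 = A
  3+4 = 7
  1+D = E
  8+E = 6 carry 1
  4+4+1 = 9
  E+A = 8 carry 1
  E+E+1 = D carry 1
  F+8+1 = 8 carry 1
  1+1+1 = 3

0x38D896E7A3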